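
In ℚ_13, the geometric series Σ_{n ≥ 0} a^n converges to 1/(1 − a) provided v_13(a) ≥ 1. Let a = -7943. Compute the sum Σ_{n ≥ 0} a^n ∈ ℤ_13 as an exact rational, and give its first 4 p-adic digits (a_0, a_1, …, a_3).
Σ a^n = 1/(1 − a) = 1/7944;  first 4 digits = (1, 0, 5, 9)

v_13(a) = 2 ≥ 1, so the series converges in ℤ_13 to 1/(1 − a) = 1/(1 − (-7943)) = 1/7944. Expand this rational in ℤ_13: compute digits iteratively via d_i = x_i mod 13, x_{i+1} = (x_i − d_i)/13. The first 4 digits are (1, 0, 5, 9).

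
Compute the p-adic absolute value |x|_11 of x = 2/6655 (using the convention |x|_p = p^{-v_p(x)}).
|2/6655|_11 = 1331

Step 1 — compute v_11(x) by factoring powers of 11 out of the numerator and denominator: v_11(2/6655) = -3. Step 2 — apply |x|_p = p^{-v_p(x)} = 11^{3} = 1331.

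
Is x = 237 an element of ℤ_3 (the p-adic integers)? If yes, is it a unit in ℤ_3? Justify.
x ∈ ℤ_3 but not a unit; v_3(x) = 1 > 0

ℤ_3 = {x ∈ ℚ_3 : v_3(x) ≥ 0} and ℤ_3^× = {x ∈ ℤ_3 : v_3(x) = 0}. Here v_3(237) = v_3(num) − v_3(den) = 1; compare against these criteria.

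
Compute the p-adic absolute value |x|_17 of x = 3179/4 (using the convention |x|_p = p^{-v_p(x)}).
|3179/4|_17 = 1/289

Step 1 — compute v_17(x) by factoring powers of 17 out of the numerator and denominator: v_17(3179/4) = 2. Step 2 — apply |x|_p = p^{-v_p(x)} = 17^{-2} = 1/289.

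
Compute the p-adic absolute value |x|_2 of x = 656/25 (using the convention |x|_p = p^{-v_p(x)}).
|656/25|_2 = 1/16

Step 1 — compute v_2(x) by factoring powers of 2 out of the numerator and denominator: v_2(656/25) = 4. Step 2 — apply |x|_p = p^{-v_p(x)} = 2^{-4} = 1/16.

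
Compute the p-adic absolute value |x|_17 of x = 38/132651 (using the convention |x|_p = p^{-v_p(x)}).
|38/132651|_17 = 4913

Step 1 — compute v_17(x) by factoring powers of 17 out of the numerator and denominator: v_17(38/132651) = -3. Step 2 — apply |x|_p = p^{-v_p(x)} = 17^{3} = 4913.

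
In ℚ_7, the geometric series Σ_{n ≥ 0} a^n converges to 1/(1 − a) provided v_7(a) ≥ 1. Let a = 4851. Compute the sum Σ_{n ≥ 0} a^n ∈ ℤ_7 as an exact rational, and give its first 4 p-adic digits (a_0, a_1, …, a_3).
Σ a^n = 1/(1 − a) = -1/4850;  first 4 digits = (1, 0, 1, 0)

v_7(a) = 2 ≥ 1, so the series converges in ℤ_7 to 1/(1 − a) = 1/(1 − 4851) = -1/4850. Expand this rational in ℤ_7: compute digits iteratively via d_i = x_i mod 7, x_{i+1} = (x_i − d_i)/7. The first 4 digits are (1, 0, 1, 0).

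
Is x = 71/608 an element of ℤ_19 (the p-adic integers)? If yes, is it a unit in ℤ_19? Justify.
x ∉ ℤ_19 (v_19(x) = -1 < 0)

ℤ_19 = {x ∈ ℚ_19 : v_19(x) ≥ 0} and ℤ_19^× = {x ∈ ℤ_19 : v_19(x) = 0}. Here v_19(71/608) = v_19(num) − v_19(den) = -1; compare against these criteria.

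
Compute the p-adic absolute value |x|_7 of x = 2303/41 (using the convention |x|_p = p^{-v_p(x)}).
|2303/41|_7 = 1/49

Step 1 — compute v_7(x) by factoring powers of 7 out of the numerator and denominator: v_7(2303/41) = 2. Step 2 — apply |x|_p = p^{-v_p(x)} = 7^{-2} = 1/49.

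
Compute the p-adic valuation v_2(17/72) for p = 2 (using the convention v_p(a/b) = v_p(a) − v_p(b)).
v_2(17/72) = -3

Factor powers of 2 from the numerator and denominator of the reduced fraction: 17 = 2^0 · 17 and 72 = 2^3 · 9. Apply v_p(a/b) = v_p(a) − v_p(b): v_2(17/72) = 0 − 3 = -3.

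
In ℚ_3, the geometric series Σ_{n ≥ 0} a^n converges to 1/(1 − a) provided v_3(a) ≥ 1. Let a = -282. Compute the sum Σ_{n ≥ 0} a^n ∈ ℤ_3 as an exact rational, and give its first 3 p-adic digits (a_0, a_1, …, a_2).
Σ a^n = 1/(1 − a) = 1/283;  first 3 digits = (1, 2, 2)

v_3(a) = 1 ≥ 1, so the series converges in ℤ_3 to 1/(1 − a) = 1/(1 − (-282)) = 1/283. Expand this rational in ℤ_3: compute digits iteratively via d_i = x_i mod 3, x_{i+1} = (x_i − d_i)/3. The first 3 digits are (1, 2, 2).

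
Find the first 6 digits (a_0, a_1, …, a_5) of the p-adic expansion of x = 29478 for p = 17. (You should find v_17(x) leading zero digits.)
(a_0, …, a_5) = (0, 0, 0, 6, 0, 0)

v_17(29478) = 3, so a_0 = ... = a_2 = 0. Factor out: x = 17^3 · u with u = 6 a unit in ℤ_17. Expand u iteratively via a_{v+i} = u_i mod 17, u_{i+1} = (u_i − a_{v+i})/17:
  u_0 = 6;  a_3 = 6;  u_1 = (u_0 − 6)/17 = 0
  u_1 = 0;  a_4 = 0;  u_2 = (u_1 − 0)/17 = 0
  u_2 = 0;  a_5 = 0;  u_3 = (u_2 − 0)/17 = 0
Digits: (0, 0, 0, 6, 0, 0).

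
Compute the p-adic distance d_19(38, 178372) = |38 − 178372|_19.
d_19(38, 178372) = 1/6859

Step 1 — x − y = 38 − 178372 = -178334. Step 2 — v_19(-178334) = 3 (factor: -178334 = −(19^3 · 26); the sign does not affect v_p). Step 3 — |x − y|_19 = 19^{-3} = 1/6859.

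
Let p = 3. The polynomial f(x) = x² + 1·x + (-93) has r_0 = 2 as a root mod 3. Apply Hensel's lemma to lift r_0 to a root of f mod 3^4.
r_3 = 77 (mod 81)

Hensel: r_{i+1} = r_i − f(r_i)·(f′(r_i))^{-1} mod 3^{i+2}, f′(x) = 2x + 1. Iterate:
  r_0 = 2 (mod 3)
  r_1 = 5 (mod 9)
  r_2 = 23 (mod 27)
  r_3 = 77 (mod 81)
Final: r = 77 satisfies f(r) ≡ 0 mod 3^4.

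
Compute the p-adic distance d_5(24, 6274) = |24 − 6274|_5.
d_5(24, 6274) = 1/3125

Step 1 — x − y = 24 − 6274 = -6250. Step 2 — v_5(-6250) = 5 (factor: -6250 = −(5^5 · 2); the sign does not affect v_p). Step 3 — |x − y|_5 = 5^{-5} = 1/3125.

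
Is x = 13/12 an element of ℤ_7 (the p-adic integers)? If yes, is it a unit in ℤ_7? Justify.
x ∈ ℤ_7^× (unit); v_7(x) = 0

ℤ_7 = {x ∈ ℚ_7 : v_7(x) ≥ 0} and ℤ_7^× = {x ∈ ℤ_7 : v_7(x) = 0}. Here v_7(13/12) = v_7(num) − v_7(den) = 0; compare against these criteria.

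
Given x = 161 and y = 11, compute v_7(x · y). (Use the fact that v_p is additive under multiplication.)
v_7(1771) = 1

v_p(x) = 1 (factor: 161 = 7^1 · 23); v_p(y) = 0 (factor: 11 = 7^0 · 11). Additivity: v_p(xy) = v_p(x) + v_p(y) = 1 + 0 = 1. (Direct check: xy = 1771 = 7^1 · (253).)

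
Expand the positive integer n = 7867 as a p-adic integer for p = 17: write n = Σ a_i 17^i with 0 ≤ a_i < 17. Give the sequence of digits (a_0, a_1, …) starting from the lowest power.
(a_0, a_1, …) = (13, 3, 10, 1)

Repeated division by 17 gives the digits low-to-high: 7867 = 13 + 3·17^1 + 10·17^2 + 1·17^3. Digit sequence: (13, 3, 10, 1).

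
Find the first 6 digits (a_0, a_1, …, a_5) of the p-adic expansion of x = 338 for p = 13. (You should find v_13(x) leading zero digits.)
(a_0, …, a_5) = (0, 0, 2, 0, 0, 0)

v_13(338) = 2, so a_0 = ... = a_1 = 0. Factor out: x = 13^2 · u with u = 2 a unit in ℤ_13. Expand u iteratively via a_{v+i} = u_i mod 13, u_{i+1} = (u_i − a_{v+i})/13:
  u_0 = 2;  a_2 = 2;  u_1 = (u_0 − 2)/13 = 0
  u_1 = 0;  a_3 = 0;  u_2 = (u_1 − 0)/13 = 0
  u_2 = 0;  a_4 = 0;  u_3 = (u_2 − 0)/13 = 0
  u_3 = 0;  a_5 = 0;  u_4 = (u_3 − 0)/13 = 0
Digits: (0, 0, 2, 0, 0, 0).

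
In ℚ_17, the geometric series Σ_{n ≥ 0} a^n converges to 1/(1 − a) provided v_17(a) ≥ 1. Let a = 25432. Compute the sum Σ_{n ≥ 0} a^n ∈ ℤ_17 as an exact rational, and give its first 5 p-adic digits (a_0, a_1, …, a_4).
Σ a^n = 1/(1 − a) = -1/25431;  first 5 digits = (1, 0, 3, 5, 9)

v_17(a) = 2 ≥ 1, so the series converges in ℤ_17 to 1/(1 − a) = 1/(1 − 25432) = -1/25431. Expand this rational in ℤ_17: compute digits iteratively via d_i = x_i mod 17, x_{i+1} = (x_i − d_i)/17. The first 5 digits are (1, 0, 3, 5, 9).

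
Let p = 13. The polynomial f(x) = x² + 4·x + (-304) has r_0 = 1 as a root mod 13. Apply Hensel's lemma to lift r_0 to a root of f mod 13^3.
r_2 = 1600 (mod 2197)

Hensel: r_{i+1} = r_i − f(r_i)·(f′(r_i))^{-1} mod 13^{i+2}, f′(x) = 2x + 4. Iterate:
  r_0 = 1 (mod 13)
  r_1 = 79 (mod 169)
  r_2 = 1600 (mod 2197)
Final: r = 1600 satisfies f(r) ≡ 0 mod 13^3.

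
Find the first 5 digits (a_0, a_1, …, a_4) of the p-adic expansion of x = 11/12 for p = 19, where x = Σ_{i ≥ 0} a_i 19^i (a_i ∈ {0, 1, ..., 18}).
(a_0, …, a_4) = (12, 1, 11, 1, 11)

v_19(11/12) = 0 (numerator and denominator both coprime to 19), so x ∈ ℤ_19^×. Compute digits iteratively via a_i = x_i mod 19, x_{i+1} = (x_i − a_i)/19, with x_0 = x:
  x_0 = 11/12;  a_0 = 12;  x_1 = (x_0 − 12)/19 = -7/12
  x_1 = -7/12;  a_1 = 1;  x_2 = (x_1 − 1)/19 = -1/12
  x_2 = -1/12;  a_2 = 11;  x_3 = (x_2 − 11)/19 = -7/12
  x_3 = -7/12;  a_3 = 1;  x_4 = (x_3 − 1)/19 = -1/12
  x_4 = -1/12;  a_4 = 11;  x_5 = (x_4 − 11)/19 = -7/12
Digits: (12, 1, 11, 1, 11).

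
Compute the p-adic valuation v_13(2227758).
v_13(2227758) = 5

v_13(n) is the largest exponent k such that 13^k divides n. Factor out: 2227758 = 13^5 · 6. (Sign doesn't affect v_p.) So v_13(2227758) = 5.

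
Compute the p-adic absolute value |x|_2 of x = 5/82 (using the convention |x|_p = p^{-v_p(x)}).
|5/82|_2 = 2

Step 1 — compute v_2(x) by factoring powers of 2 out of the numerator and denominator: v_2(5/82) = -1. Step 2 — apply |x|_p = p^{-v_p(x)} = 2^{1} = 2.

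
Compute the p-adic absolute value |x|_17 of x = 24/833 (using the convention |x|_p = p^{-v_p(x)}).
|24/833|_17 = 17

Step 1 — compute v_17(x) by factoring powers of 17 out of the numerator and denominator: v_17(24/833) = -1. Step 2 — apply |x|_p = p^{-v_p(x)} = 17^{1} = 17.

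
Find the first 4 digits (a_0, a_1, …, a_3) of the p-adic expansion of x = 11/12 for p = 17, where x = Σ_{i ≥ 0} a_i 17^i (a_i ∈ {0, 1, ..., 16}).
(a_0, …, a_3) = (8, 1, 7, 1)

v_17(11/12) = 0 (numerator and denominator both coprime to 17), so x ∈ ℤ_17^×. Compute digits iteratively via a_i = x_i mod 17, x_{i+1} = (x_i − a_i)/17, with x_0 = x:
  x_0 = 11/12;  a_0 = 8;  x_1 = (x_0 − 8)/17 = -5/12
  x_1 = -5/12;  a_1 = 1;  x_2 = (x_1 − 1)/17 = -1/12
  x_2 = -1/12;  a_2 = 7;  x_3 = (x_2 − 7)/17 = -5/12
  x_3 = -5/12;  a_3 = 1;  x_4 = (x_3 − 1)/17 = -1/12
Digits: (8, 1, 7, 1).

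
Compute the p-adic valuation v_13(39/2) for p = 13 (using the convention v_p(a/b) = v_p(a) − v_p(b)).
v_13(39/2) = 1

Factor powers of 13 from the numerator and denominator of the reduced fraction: 39 = 13^1 · 3 and 2 = 13^0 · 2. Apply v_p(a/b) = v_p(a) − v_p(b): v_13(39/2) = 1 − 0 = 1.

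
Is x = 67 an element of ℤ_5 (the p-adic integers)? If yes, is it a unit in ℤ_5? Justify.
x ∈ ℤ_5^× (unit); v_5(x) = 0

ℤ_5 = {x ∈ ℚ_5 : v_5(x) ≥ 0} and ℤ_5^× = {x ∈ ℤ_5 : v_5(x) = 0}. Here v_5(67) = v_5(num) − v_5(den) = 0; compare against these criteria.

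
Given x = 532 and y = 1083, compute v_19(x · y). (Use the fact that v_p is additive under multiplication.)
v_19(576156) = 3

v_p(x) = 1 (factor: 532 = 19^1 · 28); v_p(y) = 2 (factor: 1083 = 19^2 · 3). Additivity: v_p(xy) = v_p(x) + v_p(y) = 1 + 2 = 3. (Direct check: xy = 576156 = 19^3 · (84).)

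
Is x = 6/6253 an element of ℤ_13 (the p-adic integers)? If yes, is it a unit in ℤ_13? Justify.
x ∉ ℤ_13 (v_13(x) = -2 < 0)

ℤ_13 = {x ∈ ℚ_13 : v_13(x) ≥ 0} and ℤ_13^× = {x ∈ ℤ_13 : v_13(x) = 0}. Here v_13(6/6253) = v_13(num) − v_13(den) = -2; compare against these criteria.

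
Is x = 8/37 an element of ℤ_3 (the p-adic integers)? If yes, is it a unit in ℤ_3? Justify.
x ∈ ℤ_3^× (unit); v_3(x) = 0

ℤ_3 = {x ∈ ℚ_3 : v_3(x) ≥ 0} and ℤ_3^× = {x ∈ ℤ_3 : v_3(x) = 0}. Here v_3(8/37) = v_3(num) − v_3(den) = 0; compare against these criteria.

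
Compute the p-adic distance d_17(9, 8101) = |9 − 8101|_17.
d_17(9, 8101) = 1/289

Step 1 — x − y = 9 − 8101 = -8092. Step 2 — v_17(-8092) = 2 (factor: -8092 = −(17^2 · 28); the sign does not affect v_p). Step 3 — |x − y|_17 = 17^{-2} = 1/289.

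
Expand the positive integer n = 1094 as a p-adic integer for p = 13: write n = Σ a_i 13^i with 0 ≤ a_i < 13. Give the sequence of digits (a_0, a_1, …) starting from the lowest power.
(a_0, a_1, …) = (2, 6, 6)

Repeated division by 13 gives the digits low-to-high: 1094 = 2 + 6·13^1 + 6·13^2. Digit sequence: (2, 6, 6).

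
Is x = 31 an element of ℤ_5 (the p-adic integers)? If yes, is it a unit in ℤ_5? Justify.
x ∈ ℤ_5^× (unit); v_5(x) = 0

ℤ_5 = {x ∈ ℚ_5 : v_5(x) ≥ 0} and ℤ_5^× = {x ∈ ℤ_5 : v_5(x) = 0}. Here v_5(31) = v_5(num) − v_5(den) = 0; compare against these criteria.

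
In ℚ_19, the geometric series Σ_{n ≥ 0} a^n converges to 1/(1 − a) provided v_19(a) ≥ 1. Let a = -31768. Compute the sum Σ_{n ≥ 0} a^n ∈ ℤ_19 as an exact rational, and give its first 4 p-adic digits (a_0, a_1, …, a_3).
Σ a^n = 1/(1 − a) = 1/31769;  first 4 digits = (1, 0, 7, 14)

v_19(a) = 2 ≥ 1, so the series converges in ℤ_19 to 1/(1 − a) = 1/(1 − (-31768)) = 1/31769. Expand this rational in ℤ_19: compute digits iteratively via d_i = x_i mod 19, x_{i+1} = (x_i − d_i)/19. The first 4 digits are (1, 0, 7, 14).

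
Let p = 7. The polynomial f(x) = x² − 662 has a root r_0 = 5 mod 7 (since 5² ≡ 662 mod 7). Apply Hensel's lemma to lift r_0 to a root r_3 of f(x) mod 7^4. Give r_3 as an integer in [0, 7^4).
r_3 = 789 (mod 2401)

Hensel's recurrence: r_{i+1} = r_i − f(r_i)·(f′(r_i))^{-1} mod 7^{i+2}, with f′(x) = 2x. Iterate:
  r_0 = 5 (mod 7)
  r_1 = 5 (mod 49)
  r_2 = 103 (mod 343)
  r_3 = 789 (mod 2401)
Final: r_3 = 789, and one checks f(r_3) ≡ 0 mod 7^4.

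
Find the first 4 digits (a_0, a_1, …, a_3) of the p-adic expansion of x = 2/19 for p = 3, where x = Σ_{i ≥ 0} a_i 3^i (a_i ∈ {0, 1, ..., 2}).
(a_0, …, a_3) = (2, 0, 2, 1)

v_3(2/19) = 0 (numerator and denominator both coprime to 3), so x ∈ ℤ_3^×. Compute digits iteratively via a_i = x_i mod 3, x_{i+1} = (x_i − a_i)/3, with x_0 = x:
  x_0 = 2/19;  a_0 = 2;  x_1 = (x_0 − 2)/3 = -12/19
  x_1 = -12/19;  a_1 = 0;  x_2 = (x_1 − 0)/3 = -4/19
  x_2 = -4/19;  a_2 = 2;  x_3 = (x_2 − 2)/3 = -14/19
  x_3 = -14/19;  a_3 = 1;  x_4 = (x_3 − 1)/3 = -11/19
Digits: (2, 0, 2, 1).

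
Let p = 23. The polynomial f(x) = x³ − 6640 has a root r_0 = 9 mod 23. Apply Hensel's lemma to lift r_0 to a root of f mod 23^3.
r_2 = 11532 (mod 12167)

Hensel: r_{i+1} = r_i − f(r_i)/f′(r_i) mod 23^{i+2}, where f′(x) = 3x². Iterate:
  r_0 = 9 (mod 23)
  r_1 = 423 (mod 529)
  r_2 = 11532 (mod 12167)
Final: r = 11532 with f(r) ≡ 0 mod 23^3.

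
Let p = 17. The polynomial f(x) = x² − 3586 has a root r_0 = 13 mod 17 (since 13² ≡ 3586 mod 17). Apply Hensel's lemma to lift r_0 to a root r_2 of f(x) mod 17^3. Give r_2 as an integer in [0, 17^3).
r_2 = 1067 (mod 4913)

Hensel's recurrence: r_{i+1} = r_i − f(r_i)·(f′(r_i))^{-1} mod 17^{i+2}, with f′(x) = 2x. Iterate:
  r_0 = 13 (mod 17)
  r_1 = 200 (mod 289)
  r_2 = 1067 (mod 4913)
Final: r_2 = 1067, and one checks f(r_2) ≡ 0 mod 17^3.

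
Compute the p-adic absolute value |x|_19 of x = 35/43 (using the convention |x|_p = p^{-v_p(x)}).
|35/43|_19 = 1

Step 1 — compute v_19(x) by factoring powers of 19 out of the numerator and denominator: v_19(35/43) = 0. Step 2 — apply |x|_p = p^{-v_p(x)} = 19^{0} = 1.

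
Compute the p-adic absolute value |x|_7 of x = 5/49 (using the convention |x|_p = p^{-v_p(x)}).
|5/49|_7 = 49

Step 1 — compute v_7(x) by factoring powers of 7 out of the numerator and denominator: v_7(5/49) = -2. Step 2 — apply |x|_p = p^{-v_p(x)} = 7^{2} = 49.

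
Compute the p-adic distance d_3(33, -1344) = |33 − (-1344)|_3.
d_3(33, -1344) = 1/81

Step 1 — x − y = 33 − (-1344) = 1377. Step 2 — v_3(1377) = 4 (factor: 1377 = (3^4 · 17); the sign does not affect v_p). Step 3 — |x − y|_3 = 3^{-4} = 1/81.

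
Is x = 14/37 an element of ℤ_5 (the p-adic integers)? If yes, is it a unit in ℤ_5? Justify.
x ∈ ℤ_5^× (unit); v_5(x) = 0

ℤ_5 = {x ∈ ℚ_5 : v_5(x) ≥ 0} and ℤ_5^× = {x ∈ ℤ_5 : v_5(x) = 0}. Here v_5(14/37) = v_5(num) − v_5(den) = 0; compare against these criteria.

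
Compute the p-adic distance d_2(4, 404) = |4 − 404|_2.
d_2(4, 404) = 1/16

Step 1 — x − y = 4 − 404 = -400. Step 2 — v_2(-400) = 4 (factor: -400 = −(2^4 · 25); the sign does not affect v_p). Step 3 — |x − y|_2 = 2^{-4} = 1/16.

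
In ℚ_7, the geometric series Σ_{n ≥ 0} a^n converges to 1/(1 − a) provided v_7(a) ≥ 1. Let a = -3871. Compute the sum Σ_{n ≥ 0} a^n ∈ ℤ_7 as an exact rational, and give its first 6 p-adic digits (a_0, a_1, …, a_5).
Σ a^n = 1/(1 − a) = 1/3872;  first 6 digits = (1, 0, 5, 2, 2, 2)

v_7(a) = 2 ≥ 1, so the series converges in ℤ_7 to 1/(1 − a) = 1/(1 − (-3871)) = 1/3872. Expand this rational in ℤ_7: compute digits iteratively via d_i = x_i mod 7, x_{i+1} = (x_i − d_i)/7. The first 6 digits are (1, 0, 5, 2, 2, 2).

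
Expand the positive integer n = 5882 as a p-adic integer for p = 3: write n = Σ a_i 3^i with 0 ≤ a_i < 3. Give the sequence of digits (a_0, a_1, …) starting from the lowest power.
(a_0, a_1, …) = (2, 1, 2, 1, 0, 0, 2, 2)

Repeated division by 3 gives the digits low-to-high: 5882 = 2 + 1·3^1 + 2·3^2 + 1·3^3 + 2·3^6 + 2·3^7. Digit sequence: (2, 1, 2, 1, 0, 0, 2, 2).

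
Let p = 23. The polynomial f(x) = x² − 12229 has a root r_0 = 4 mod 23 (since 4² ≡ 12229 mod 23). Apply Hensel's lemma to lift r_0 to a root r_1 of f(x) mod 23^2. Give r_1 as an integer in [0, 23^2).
r_1 = 142 (mod 529)

Hensel's recurrence: r_{i+1} = r_i − f(r_i)·(f′(r_i))^{-1} mod 23^{i+2}, with f′(x) = 2x. Iterate:
  r_0 = 4 (mod 23)
  r_1 = 142 (mod 529)
Final: r_1 = 142, and one checks f(r_1) ≡ 0 mod 23^2.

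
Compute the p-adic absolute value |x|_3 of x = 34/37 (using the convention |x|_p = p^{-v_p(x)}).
|34/37|_3 = 1

Step 1 — compute v_3(x) by factoring powers of 3 out of the numerator and denominator: v_3(34/37) = 0. Step 2 — apply |x|_p = p^{-v_p(x)} = 3^{0} = 1.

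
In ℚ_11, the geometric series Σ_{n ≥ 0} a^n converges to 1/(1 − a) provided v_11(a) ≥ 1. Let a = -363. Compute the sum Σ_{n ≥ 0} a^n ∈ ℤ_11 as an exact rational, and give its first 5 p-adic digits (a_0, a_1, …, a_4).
Σ a^n = 1/(1 − a) = 1/364;  first 5 digits = (1, 0, 8, 10, 8)

v_11(a) = 2 ≥ 1, so the series converges in ℤ_11 to 1/(1 − a) = 1/(1 − (-363)) = 1/364. Expand this rational in ℤ_11: compute digits iteratively via d_i = x_i mod 11, x_{i+1} = (x_i − d_i)/11. The first 5 digits are (1, 0, 8, 10, 8).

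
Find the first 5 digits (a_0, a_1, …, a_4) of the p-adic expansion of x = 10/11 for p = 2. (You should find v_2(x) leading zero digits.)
(a_0, …, a_4) = (0, 1, 1, 1, 1)

v_2(10/11) = 1, so a_0 = ... = a_0 = 0. Factor out: x = 2^1 · u with u = 5/11 a unit in ℤ_2. Expand u iteratively via a_{v+i} = u_i mod 2, u_{i+1} = (u_i − a_{v+i})/2:
  u_0 = 5/11;  a_1 = 1;  u_1 = (u_0 − 1)/2 = -3/11
  u_1 = -3/11;  a_2 = 1;  u_2 = (u_1 − 1)/2 = -7/11
  u_2 = -7/11;  a_3 = 1;  u_3 = (u_2 − 1)/2 = -9/11
  u_3 = -9/11;  a_4 = 1;  u_4 = (u_3 − 1)/2 = -10/11
Digits: (0, 1, 1, 1, 1).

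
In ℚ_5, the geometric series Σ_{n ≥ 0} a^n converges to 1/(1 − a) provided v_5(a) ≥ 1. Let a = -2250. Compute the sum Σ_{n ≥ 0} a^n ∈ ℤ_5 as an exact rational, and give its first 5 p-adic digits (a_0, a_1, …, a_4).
Σ a^n = 1/(1 − a) = 1/2251;  first 5 digits = (1, 0, 0, 2, 1)

v_5(a) = 3 ≥ 1, so the series converges in ℤ_5 to 1/(1 − a) = 1/(1 − (-2250)) = 1/2251. Expand this rational in ℤ_5: compute digits iteratively via d_i = x_i mod 5, x_{i+1} = (x_i − d_i)/5. The first 5 digits are (1, 0, 0, 2, 1).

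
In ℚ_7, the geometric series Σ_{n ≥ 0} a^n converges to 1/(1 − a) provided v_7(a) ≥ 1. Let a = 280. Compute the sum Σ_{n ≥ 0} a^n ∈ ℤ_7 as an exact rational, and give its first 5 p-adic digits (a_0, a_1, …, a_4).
Σ a^n = 1/(1 − a) = -1/279;  first 5 digits = (1, 5, 2, 4, 0)

v_7(a) = 1 ≥ 1, so the series converges in ℤ_7 to 1/(1 − a) = 1/(1 − 280) = -1/279. Expand this rational in ℤ_7: compute digits iteratively via d_i = x_i mod 7, x_{i+1} = (x_i − d_i)/7. The first 5 digits are (1, 5, 2, 4, 0).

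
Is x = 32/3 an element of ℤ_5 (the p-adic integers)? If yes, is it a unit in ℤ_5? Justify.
x ∈ ℤ_5^× (unit); v_5(x) = 0

ℤ_5 = {x ∈ ℚ_5 : v_5(x) ≥ 0} and ℤ_5^× = {x ∈ ℤ_5 : v_5(x) = 0}. Here v_5(32/3) = v_5(num) − v_5(den) = 0; compare against these criteria.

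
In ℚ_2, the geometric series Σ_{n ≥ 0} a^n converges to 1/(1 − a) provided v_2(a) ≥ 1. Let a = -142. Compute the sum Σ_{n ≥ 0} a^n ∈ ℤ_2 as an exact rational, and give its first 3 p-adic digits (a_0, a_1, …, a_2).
Σ a^n = 1/(1 − a) = 1/143;  first 3 digits = (1, 1, 1)

v_2(a) = 1 ≥ 1, so the series converges in ℤ_2 to 1/(1 − a) = 1/(1 − (-142)) = 1/143. Expand this rational in ℤ_2: compute digits iteratively via d_i = x_i mod 2, x_{i+1} = (x_i − d_i)/2. The first 3 digits are (1, 1, 1).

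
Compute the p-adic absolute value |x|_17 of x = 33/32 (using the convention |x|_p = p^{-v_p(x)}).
|33/32|_17 = 1

Step 1 — compute v_17(x) by factoring powers of 17 out of the numerator and denominator: v_17(33/32) = 0. Step 2 — apply |x|_p = p^{-v_p(x)} = 17^{0} = 1.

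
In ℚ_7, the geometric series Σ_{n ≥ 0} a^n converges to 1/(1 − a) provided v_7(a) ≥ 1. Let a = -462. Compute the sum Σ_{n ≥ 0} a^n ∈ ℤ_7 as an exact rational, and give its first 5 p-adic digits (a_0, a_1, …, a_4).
Σ a^n = 1/(1 − a) = 1/463;  first 5 digits = (1, 4, 6, 5, 6)

v_7(a) = 1 ≥ 1, so the series converges in ℤ_7 to 1/(1 − a) = 1/(1 − (-462)) = 1/463. Expand this rational in ℤ_7: compute digits iteratively via d_i = x_i mod 7, x_{i+1} = (x_i − d_i)/7. The first 5 digits are (1, 4, 6, 5, 6).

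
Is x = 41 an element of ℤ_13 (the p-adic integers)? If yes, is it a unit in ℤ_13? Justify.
x ∈ ℤ_13^× (unit); v_13(x) = 0

ℤ_13 = {x ∈ ℚ_13 : v_13(x) ≥ 0} and ℤ_13^× = {x ∈ ℤ_13 : v_13(x) = 0}. Here v_13(41) = v_13(num) − v_13(den) = 0; compare against these criteria.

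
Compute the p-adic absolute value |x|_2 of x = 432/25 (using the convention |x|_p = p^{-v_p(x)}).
|432/25|_2 = 1/16

Step 1 — compute v_2(x) by factoring powers of 2 out of the numerator and denominator: v_2(432/25) = 4. Step 2 — apply |x|_p = p^{-v_p(x)} = 2^{-4} = 1/16.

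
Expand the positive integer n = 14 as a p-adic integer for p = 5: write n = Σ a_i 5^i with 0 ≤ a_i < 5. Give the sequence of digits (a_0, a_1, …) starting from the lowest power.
(a_0, a_1, …) = (4, 2)

Repeated division by 5 gives the digits low-to-high: 14 = 4 + 2·5^1. Digit sequence: (4, 2).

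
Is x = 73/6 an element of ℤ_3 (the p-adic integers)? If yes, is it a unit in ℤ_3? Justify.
x ∉ ℤ_3 (v_3(x) = -1 < 0)

ℤ_3 = {x ∈ ℚ_3 : v_3(x) ≥ 0} and ℤ_3^× = {x ∈ ℤ_3 : v_3(x) = 0}. Here v_3(73/6) = v_3(num) − v_3(den) = -1; compare against these criteria.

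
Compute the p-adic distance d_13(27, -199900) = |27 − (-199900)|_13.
d_13(27, -199900) = 1/28561

Step 1 — x − y = 27 − (-199900) = 199927. Step 2 — v_13(199927) = 4 (factor: 199927 = (13^4 · 7); the sign does not affect v_p). Step 3 — |x − y|_13 = 13^{-4} = 1/28561.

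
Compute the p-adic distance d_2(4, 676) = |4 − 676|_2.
d_2(4, 676) = 1/32

Step 1 — x − y = 4 − 676 = -672. Step 2 — v_2(-672) = 5 (factor: -672 = −(2^5 · 21); the sign does not affect v_p). Step 3 — |x − y|_2 = 2^{-5} = 1/32.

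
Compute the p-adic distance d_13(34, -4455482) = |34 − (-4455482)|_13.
d_13(34, -4455482) = 1/371293

Step 1 — x − y = 34 − (-4455482) = 4455516. Step 2 — v_13(4455516) = 5 (factor: 4455516 = (13^5 · 12); the sign does not affect v_p). Step 3 — |x − y|_13 = 13^{-5} = 1/371293.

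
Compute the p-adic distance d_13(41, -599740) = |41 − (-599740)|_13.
d_13(41, -599740) = 1/28561

Step 1 — x − y = 41 − (-599740) = 599781. Step 2 — v_13(599781) = 4 (factor: 599781 = (13^4 · 21); the sign does not affect v_p). Step 3 — |x − y|_13 = 13^{-4} = 1/28561.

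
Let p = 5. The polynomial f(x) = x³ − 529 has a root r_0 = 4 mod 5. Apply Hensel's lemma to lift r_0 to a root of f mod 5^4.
r_3 = 484 (mod 625)

Hensel: r_{i+1} = r_i − f(r_i)/f′(r_i) mod 5^{i+2}, where f′(x) = 3x². Iterate:
  r_0 = 4 (mod 5)
  r_1 = 9 (mod 25)
  r_2 = 109 (mod 125)
  r_3 = 484 (mod 625)
Final: r = 484 with f(r) ≡ 0 mod 5^4.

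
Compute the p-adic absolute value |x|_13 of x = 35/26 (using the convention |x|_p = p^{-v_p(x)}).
|35/26|_13 = 13

Step 1 — compute v_13(x) by factoring powers of 13 out of the numerator and denominator: v_13(35/26) = -1. Step 2 — apply |x|_p = p^{-v_p(x)} = 13^{1} = 13.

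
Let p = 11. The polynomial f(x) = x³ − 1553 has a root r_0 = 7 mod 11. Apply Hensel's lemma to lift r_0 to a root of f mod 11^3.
r_2 = 975 (mod 1331)

Hensel: r_{i+1} = r_i − f(r_i)/f′(r_i) mod 11^{i+2}, where f′(x) = 3x². Iterate:
  r_0 = 7 (mod 11)
  r_1 = 7 (mod 121)
  r_2 = 975 (mod 1331)
Final: r = 975 with f(r) ≡ 0 mod 11^3.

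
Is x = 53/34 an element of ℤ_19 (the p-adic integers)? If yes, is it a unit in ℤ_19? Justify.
x ∈ ℤ_19^× (unit); v_19(x) = 0

ℤ_19 = {x ∈ ℚ_19 : v_19(x) ≥ 0} and ℤ_19^× = {x ∈ ℤ_19 : v_19(x) = 0}. Here v_19(53/34) = v_19(num) − v_19(den) = 0; compare against these criteria.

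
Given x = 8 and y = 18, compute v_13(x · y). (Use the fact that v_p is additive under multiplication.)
v_13(144) = 0

v_p(x) = 0 (factor: 8 = 13^0 · 8); v_p(y) = 0 (factor: 18 = 13^0 · 18). Additivity: v_p(xy) = v_p(x) + v_p(y) = 0 + 0 = 0. (Direct check: xy = 144 = 13^0 · (144).)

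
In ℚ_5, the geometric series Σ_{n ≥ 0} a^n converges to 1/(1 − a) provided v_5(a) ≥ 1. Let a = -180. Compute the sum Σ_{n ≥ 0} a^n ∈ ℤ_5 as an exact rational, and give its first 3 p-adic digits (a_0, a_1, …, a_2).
Σ a^n = 1/(1 − a) = 1/181;  first 3 digits = (1, 4, 3)

v_5(a) = 1 ≥ 1, so the series converges in ℤ_5 to 1/(1 − a) = 1/(1 − (-180)) = 1/181. Expand this rational in ℤ_5: compute digits iteratively via d_i = x_i mod 5, x_{i+1} = (x_i − d_i)/5. The first 3 digits are (1, 4, 3).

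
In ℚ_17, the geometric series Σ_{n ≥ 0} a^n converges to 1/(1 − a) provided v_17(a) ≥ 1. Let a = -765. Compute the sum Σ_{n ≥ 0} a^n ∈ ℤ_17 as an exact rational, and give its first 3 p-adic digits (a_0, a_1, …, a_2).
Σ a^n = 1/(1 − a) = 1/766;  first 3 digits = (1, 6, 16)

v_17(a) = 1 ≥ 1, so the series converges in ℤ_17 to 1/(1 − a) = 1/(1 − (-765)) = 1/766. Expand this rational in ℤ_17: compute digits iteratively via d_i = x_i mod 17, x_{i+1} = (x_i − d_i)/17. The first 3 digits are (1, 6, 16).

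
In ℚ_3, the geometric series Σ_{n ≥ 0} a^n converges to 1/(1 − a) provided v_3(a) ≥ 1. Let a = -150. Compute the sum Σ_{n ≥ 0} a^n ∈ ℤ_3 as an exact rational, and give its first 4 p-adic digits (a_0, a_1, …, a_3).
Σ a^n = 1/(1 − a) = 1/151;  first 4 digits = (1, 1, 2, 0)

v_3(a) = 1 ≥ 1, so the series converges in ℤ_3 to 1/(1 − a) = 1/(1 − (-150)) = 1/151. Expand this rational in ℤ_3: compute digits iteratively via d_i = x_i mod 3, x_{i+1} = (x_i − d_i)/3. The first 4 digits are (1, 1, 2, 0).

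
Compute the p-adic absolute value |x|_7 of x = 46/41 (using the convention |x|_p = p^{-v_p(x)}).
|46/41|_7 = 1

Step 1 — compute v_7(x) by factoring powers of 7 out of the numerator and denominator: v_7(46/41) = 0. Step 2 — apply |x|_p = p^{-v_p(x)} = 7^{0} = 1.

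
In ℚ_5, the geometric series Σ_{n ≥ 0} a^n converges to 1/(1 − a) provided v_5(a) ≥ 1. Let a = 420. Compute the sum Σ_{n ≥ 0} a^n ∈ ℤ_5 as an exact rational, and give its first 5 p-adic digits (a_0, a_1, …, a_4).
Σ a^n = 1/(1 − a) = -1/419;  first 5 digits = (1, 4, 2, 3, 4)

v_5(a) = 1 ≥ 1, so the series converges in ℤ_5 to 1/(1 − a) = 1/(1 − 420) = -1/419. Expand this rational in ℤ_5: compute digits iteratively via d_i = x_i mod 5, x_{i+1} = (x_i − d_i)/5. The first 5 digits are (1, 4, 2, 3, 4).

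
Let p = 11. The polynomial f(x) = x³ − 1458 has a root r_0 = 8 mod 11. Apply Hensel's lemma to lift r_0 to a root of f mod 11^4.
r_3 = 1504 (mod 14641)

Hensel: r_{i+1} = r_i − f(r_i)/f′(r_i) mod 11^{i+2}, where f′(x) = 3x². Iterate:
  r_0 = 8 (mod 11)
  r_1 = 52 (mod 121)
  r_2 = 173 (mod 1331)
  r_3 = 1504 (mod 14641)
Final: r = 1504 with f(r) ≡ 0 mod 11^4.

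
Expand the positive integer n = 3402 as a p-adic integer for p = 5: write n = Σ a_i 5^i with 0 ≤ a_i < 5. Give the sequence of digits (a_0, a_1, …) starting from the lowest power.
(a_0, a_1, …) = (2, 0, 1, 2, 0, 1)

Repeated division by 5 gives the digits low-to-high: 3402 = 2 + 1·5^2 + 2·5^3 + 1·5^5. Digit sequence: (2, 0, 1, 2, 0, 1).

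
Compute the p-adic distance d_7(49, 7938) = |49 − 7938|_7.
d_7(49, 7938) = 1/343

Step 1 — x − y = 49 − 7938 = -7889. Step 2 — v_7(-7889) = 3 (factor: -7889 = −(7^3 · 23); the sign does not affect v_p). Step 3 — |x − y|_7 = 7^{-3} = 1/343.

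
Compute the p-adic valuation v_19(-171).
v_19(-171) = 1

v_19(n) is the largest exponent k such that 19^k divides n. Factor out: -171 = -19^1 · 9. (Sign doesn't affect v_p.) So v_19(-171) = 1.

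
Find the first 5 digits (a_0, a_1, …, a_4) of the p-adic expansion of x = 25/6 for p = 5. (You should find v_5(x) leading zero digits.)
(a_0, …, a_4) = (0, 0, 1, 4, 0)

v_5(25/6) = 2, so a_0 = ... = a_1 = 0. Factor out: x = 5^2 · u with u = 1/6 a unit in ℤ_5. Expand u iteratively via a_{v+i} = u_i mod 5, u_{i+1} = (u_i − a_{v+i})/5:
  u_0 = 1/6;  a_2 = 1;  u_1 = (u_0 − 1)/5 = -1/6
  u_1 = -1/6;  a_3 = 4;  u_2 = (u_1 − 4)/5 = -5/6
  u_2 = -5/6;  a_4 = 0;  u_3 = (u_2 − 0)/5 = -1/6
Digits: (0, 0, 1, 4, 0).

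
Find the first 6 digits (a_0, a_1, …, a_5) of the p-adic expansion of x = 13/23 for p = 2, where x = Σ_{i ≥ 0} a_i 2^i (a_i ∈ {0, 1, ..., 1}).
(a_0, …, a_5) = (1, 1, 0, 1, 1, 1)

v_2(13/23) = 0 (numerator and denominator both coprime to 2), so x ∈ ℤ_2^×. Compute digits iteratively via a_i = x_i mod 2, x_{i+1} = (x_i − a_i)/2, with x_0 = x:
  x_0 = 13/23;  a_0 = 1;  x_1 = (x_0 − 1)/2 = -5/23
  x_1 = -5/23;  a_1 = 1;  x_2 = (x_1 − 1)/2 = -14/23
  x_2 = -14/23;  a_2 = 0;  x_3 = (x_2 − 0)/2 = -7/23
  x_3 = -7/23;  a_3 = 1;  x_4 = (x_3 − 1)/2 = -15/23
  x_4 = -15/23;  a_4 = 1;  x_5 = (x_4 − 1)/2 = -19/23
  x_5 = -19/23;  a_5 = 1;  x_6 = (x_5 − 1)/2 = -21/23
Digits: (1, 1, 0, 1, 1, 1).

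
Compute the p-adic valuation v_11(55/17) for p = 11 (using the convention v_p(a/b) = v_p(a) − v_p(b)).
v_11(55/17) = 1

Factor powers of 11 from the numerator and denominator of the reduced fraction: 55 = 11^1 · 5 and 17 = 11^0 · 17. Apply v_p(a/b) = v_p(a) − v_p(b): v_11(55/17) = 1 − 0 = 1.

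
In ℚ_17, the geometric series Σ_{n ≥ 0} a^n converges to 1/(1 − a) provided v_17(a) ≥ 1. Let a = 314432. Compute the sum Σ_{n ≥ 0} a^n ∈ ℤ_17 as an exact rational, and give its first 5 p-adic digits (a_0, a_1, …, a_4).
Σ a^n = 1/(1 − a) = -1/314431;  first 5 digits = (1, 0, 0, 13, 3)

v_17(a) = 3 ≥ 1, so the series converges in ℤ_17 to 1/(1 − a) = 1/(1 − 314432) = -1/314431. Expand this rational in ℤ_17: compute digits iteratively via d_i = x_i mod 17, x_{i+1} = (x_i − d_i)/17. The first 5 digits are (1, 0, 0, 13, 3).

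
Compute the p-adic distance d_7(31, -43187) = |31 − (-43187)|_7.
d_7(31, -43187) = 1/2401

Step 1 — x − y = 31 − (-43187) = 43218. Step 2 — v_7(43218) = 4 (factor: 43218 = (7^4 · 18); the sign does not affect v_p). Step 3 — |x − y|_7 = 7^{-4} = 1/2401.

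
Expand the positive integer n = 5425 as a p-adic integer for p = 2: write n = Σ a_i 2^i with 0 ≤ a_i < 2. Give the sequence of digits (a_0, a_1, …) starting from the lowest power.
(a_0, a_1, …) = (1, 0, 0, 0, 1, 1, 0, 0, 1, 0, 1, 0, 1)

Repeated division by 2 gives the digits low-to-high: 5425 = 1 + 1·2^4 + 1·2^5 + 1·2^8 + 1·2^10 + 1·2^12. Digit sequence: (1, 0, 0, 0, 1, 1, 0, 0, 1, 0, 1, 0, 1).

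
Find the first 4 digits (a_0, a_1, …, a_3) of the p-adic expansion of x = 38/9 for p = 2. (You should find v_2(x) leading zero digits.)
(a_0, …, a_3) = (0, 1, 1, 0)

v_2(38/9) = 1, so a_0 = ... = a_0 = 0. Factor out: x = 2^1 · u with u = 19/9 a unit in ℤ_2. Expand u iteratively via a_{v+i} = u_i mod 2, u_{i+1} = (u_i − a_{v+i})/2:
  u_0 = 19/9;  a_1 = 1;  u_1 = (u_0 − 1)/2 = 5/9
  u_1 = 5/9;  a_2 = 1;  u_2 = (u_1 − 1)/2 = -2/9
  u_2 = -2/9;  a_3 = 0;  u_3 = (u_2 − 0)/2 = -1/9
Digits: (0, 1, 1, 0).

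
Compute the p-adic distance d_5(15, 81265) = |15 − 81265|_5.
d_5(15, 81265) = 1/3125

Step 1 — x − y = 15 − 81265 = -81250. Step 2 — v_5(-81250) = 5 (factor: -81250 = −(5^5 · 26); the sign does not affect v_p). Step 3 — |x − y|_5 = 5^{-5} = 1/3125.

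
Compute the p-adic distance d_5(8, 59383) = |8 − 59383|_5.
d_5(8, 59383) = 1/3125

Step 1 — x − y = 8 − 59383 = -59375. Step 2 — v_5(-59375) = 5 (factor: -59375 = −(5^5 · 19); the sign does not affect v_p). Step 3 — |x − y|_5 = 5^{-5} = 1/3125.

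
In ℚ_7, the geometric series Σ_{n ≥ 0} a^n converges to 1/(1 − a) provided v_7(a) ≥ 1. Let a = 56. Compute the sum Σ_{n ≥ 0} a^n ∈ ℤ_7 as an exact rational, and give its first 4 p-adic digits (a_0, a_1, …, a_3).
Σ a^n = 1/(1 − a) = -1/55;  first 4 digits = (1, 1, 2, 3)

v_7(a) = 1 ≥ 1, so the series converges in ℤ_7 to 1/(1 − a) = 1/(1 − 56) = -1/55. Expand this rational in ℤ_7: compute digits iteratively via d_i = x_i mod 7, x_{i+1} = (x_i − d_i)/7. The first 4 digits are (1, 1, 2, 3).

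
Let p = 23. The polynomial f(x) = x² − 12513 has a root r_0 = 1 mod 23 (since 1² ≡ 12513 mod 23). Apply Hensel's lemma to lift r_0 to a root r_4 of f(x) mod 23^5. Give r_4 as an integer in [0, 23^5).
r_4 = 2995107 (mod 6436343)

Hensel's recurrence: r_{i+1} = r_i − f(r_i)·(f′(r_i))^{-1} mod 23^{i+2}, with f′(x) = 2x. Iterate:
  r_0 = 1 (mod 23)
  r_1 = 438 (mod 529)
  r_2 = 2025 (mod 12167)
  r_3 = 196697 (mod 279841)
  r_4 = 2995107 (mod 6436343)
Final: r_4 = 2995107, and one checks f(r_4) ≡ 0 mod 23^5.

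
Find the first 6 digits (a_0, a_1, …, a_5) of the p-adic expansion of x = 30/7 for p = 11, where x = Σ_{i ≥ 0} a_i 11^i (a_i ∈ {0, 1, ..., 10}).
(a_0, …, a_5) = (9, 9, 7, 4, 9, 7)

v_11(30/7) = 0 (numerator and denominator both coprime to 11), so x ∈ ℤ_11^×. Compute digits iteratively via a_i = x_i mod 11, x_{i+1} = (x_i − a_i)/11, with x_0 = x:
  x_0 = 30/7;  a_0 = 9;  x_1 = (x_0 − 9)/11 = -3/7
  x_1 = -3/7;  a_1 = 9;  x_2 = (x_1 − 9)/11 = -6/7
  x_2 = -6/7;  a_2 = 7;  x_3 = (x_2 − 7)/11 = -5/7
  x_3 = -5/7;  a_3 = 4;  x_4 = (x_3 − 4)/11 = -3/7
  x_4 = -3/7;  a_4 = 9;  x_5 = (x_4 − 9)/11 = -6/7
  x_5 = -6/7;  a_5 = 7;  x_6 = (x_5 − 7)/11 = -5/7
Digits: (9, 9, 7, 4, 9, 7).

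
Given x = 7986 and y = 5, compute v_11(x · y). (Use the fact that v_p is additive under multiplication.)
v_11(39930) = 3

v_p(x) = 3 (factor: 7986 = 11^3 · 6); v_p(y) = 0 (factor: 5 = 11^0 · 5). Additivity: v_p(xy) = v_p(x) + v_p(y) = 3 + 0 = 3. (Direct check: xy = 39930 = 11^3 · (30).)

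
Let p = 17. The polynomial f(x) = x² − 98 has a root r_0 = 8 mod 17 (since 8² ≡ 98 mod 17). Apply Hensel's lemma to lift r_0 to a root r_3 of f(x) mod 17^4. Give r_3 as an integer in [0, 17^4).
r_3 = 54595 (mod 83521)

Hensel's recurrence: r_{i+1} = r_i − f(r_i)·(f′(r_i))^{-1} mod 17^{i+2}, with f′(x) = 2x. Iterate:
  r_0 = 8 (mod 17)
  r_1 = 263 (mod 289)
  r_2 = 552 (mod 4913)
  r_3 = 54595 (mod 83521)
Final: r_3 = 54595, and one checks f(r_3) ≡ 0 mod 17^4.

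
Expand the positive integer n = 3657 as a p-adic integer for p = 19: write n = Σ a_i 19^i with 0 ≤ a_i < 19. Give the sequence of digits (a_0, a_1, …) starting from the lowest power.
(a_0, a_1, …) = (9, 2, 10)

Repeated division by 19 gives the digits low-to-high: 3657 = 9 + 2·19^1 + 10·19^2. Digit sequence: (9, 2, 10).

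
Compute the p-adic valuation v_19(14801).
v_19(14801) = 2

v_19(n) is the largest exponent k such that 19^k divides n. Factor out: 14801 = 19^2 · 41. (Sign doesn't affect v_p.) So v_19(14801) = 2.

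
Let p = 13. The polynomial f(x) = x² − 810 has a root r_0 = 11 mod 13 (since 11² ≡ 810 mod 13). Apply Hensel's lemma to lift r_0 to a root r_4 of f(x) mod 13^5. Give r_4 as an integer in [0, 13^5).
r_4 = 225665 (mod 371293)

Hensel's recurrence: r_{i+1} = r_i − f(r_i)·(f′(r_i))^{-1} mod 13^{i+2}, with f′(x) = 2x. Iterate:
  r_0 = 11 (mod 13)
  r_1 = 50 (mod 169)
  r_2 = 1571 (mod 2197)
  r_3 = 25738 (mod 28561)
  r_4 = 225665 (mod 371293)
Final: r_4 = 225665, and one checks f(r_4) ≡ 0 mod 13^5.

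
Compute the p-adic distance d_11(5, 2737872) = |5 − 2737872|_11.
d_11(5, 2737872) = 1/161051

Step 1 — x − y = 5 − 2737872 = -2737867. Step 2 — v_11(-2737867) = 5 (factor: -2737867 = −(11^5 · 17); the sign does not affect v_p). Step 3 — |x − y|_11 = 11^{-5} = 1/161051.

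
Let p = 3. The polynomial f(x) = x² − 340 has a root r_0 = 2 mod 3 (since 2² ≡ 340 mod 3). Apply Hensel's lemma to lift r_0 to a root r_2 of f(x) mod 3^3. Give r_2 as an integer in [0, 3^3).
r_2 = 23 (mod 27)

Hensel's recurrence: r_{i+1} = r_i − f(r_i)·(f′(r_i))^{-1} mod 3^{i+2}, with f′(x) = 2x. Iterate:
  r_0 = 2 (mod 3)
  r_1 = 5 (mod 9)
  r_2 = 23 (mod 27)
Final: r_2 = 23, and one checks f(r_2) ≡ 0 mod 3^3.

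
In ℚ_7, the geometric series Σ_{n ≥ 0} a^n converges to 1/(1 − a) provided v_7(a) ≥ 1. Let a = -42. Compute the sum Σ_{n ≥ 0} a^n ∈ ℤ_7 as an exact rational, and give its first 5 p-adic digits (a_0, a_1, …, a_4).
Σ a^n = 1/(1 − a) = 1/43;  first 5 digits = (1, 1, 0, 6, 5)

v_7(a) = 1 ≥ 1, so the series converges in ℤ_7 to 1/(1 − a) = 1/(1 − (-42)) = 1/43. Expand this rational in ℤ_7: compute digits iteratively via d_i = x_i mod 7, x_{i+1} = (x_i − d_i)/7. The first 5 digits are (1, 1, 0, 6, 5).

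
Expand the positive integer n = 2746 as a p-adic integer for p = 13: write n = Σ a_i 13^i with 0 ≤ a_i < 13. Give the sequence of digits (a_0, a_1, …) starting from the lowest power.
(a_0, a_1, …) = (3, 3, 3, 1)

Repeated division by 13 gives the digits low-to-high: 2746 = 3 + 3·13^1 + 3·13^2 + 1·13^3. Digit sequence: (3, 3, 3, 1).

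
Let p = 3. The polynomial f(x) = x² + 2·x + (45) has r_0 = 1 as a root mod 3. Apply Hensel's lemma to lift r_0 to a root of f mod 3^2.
r_1 = 7 (mod 9)

Hensel: r_{i+1} = r_i − f(r_i)·(f′(r_i))^{-1} mod 3^{i+2}, f′(x) = 2x + 2. Iterate:
  r_0 = 1 (mod 3)
  r_1 = 7 (mod 9)
Final: r = 7 satisfies f(r) ≡ 0 mod 3^2.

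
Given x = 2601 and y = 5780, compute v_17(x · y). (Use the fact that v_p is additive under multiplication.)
v_17(15033780) = 4

v_p(x) = 2 (factor: 2601 = 17^2 · 9); v_p(y) = 2 (factor: 5780 = 17^2 · 20). Additivity: v_p(xy) = v_p(x) + v_p(y) = 2 + 2 = 4. (Direct check: xy = 15033780 = 17^4 · (180).)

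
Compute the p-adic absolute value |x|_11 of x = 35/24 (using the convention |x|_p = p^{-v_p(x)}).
|35/24|_11 = 1

Step 1 — compute v_11(x) by factoring powers of 11 out of the numerator and denominator: v_11(35/24) = 0. Step 2 — apply |x|_p = p^{-v_p(x)} = 11^{0} = 1.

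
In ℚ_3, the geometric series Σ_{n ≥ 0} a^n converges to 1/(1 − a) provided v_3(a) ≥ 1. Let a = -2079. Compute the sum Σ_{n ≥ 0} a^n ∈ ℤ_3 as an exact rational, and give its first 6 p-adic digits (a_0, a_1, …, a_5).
Σ a^n = 1/(1 − a) = 1/2080;  first 6 digits = (1, 0, 0, 1, 1, 0)

v_3(a) = 3 ≥ 1, so the series converges in ℤ_3 to 1/(1 − a) = 1/(1 − (-2079)) = 1/2080. Expand this rational in ℤ_3: compute digits iteratively via d_i = x_i mod 3, x_{i+1} = (x_i − d_i)/3. The first 6 digits are (1, 0, 0, 1, 1, 0).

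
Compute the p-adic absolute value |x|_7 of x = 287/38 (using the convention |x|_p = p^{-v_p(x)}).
|287/38|_7 = 1/7

Step 1 — compute v_7(x) by factoring powers of 7 out of the numerator and denominator: v_7(287/38) = 1. Step 2 — apply |x|_p = p^{-v_p(x)} = 7^{-1} = 1/7.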